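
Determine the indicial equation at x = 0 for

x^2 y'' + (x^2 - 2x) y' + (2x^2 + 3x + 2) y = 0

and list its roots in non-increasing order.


Divide by x^2 to reach normal form y'' + P_1(x) y' + P_2(x) y = 0 with P_1(x) = 1 - 2/x and P_2(x) = 2 + 3/x + 2/x^2.
x = 0 is a singular point because the y'-coefficient 1 - 2/x has a pole at x = 0 and the y-coefficient 2 + 3/x + 2/x^2 has a pole at x = 0.
It is a regular singular point because x P_1(x) = p(x) = x - 2 and x^2 P_2(x) = q(x) = 2x^2 + 3x + 2 are polynomials, hence analytic at x = 0.
p(0) = -2,  q(0) = 2.
Indicial equation: r(r-1) + p(0) r + q(0) = 0, i.e. r^2 + (p(0) - 1) r + q(0) = 0, i.e. r^2 - 3 r + 2 = 0.
Discriminant: (-3)^2 - 4(2) = 1, so r = (3 ± 1)/2.
Solving: r_1 = 2, r_2 = 1.

indicial: r^2 - 3 r + 2 = 0; roots r_1 = 2, r_2 = 1


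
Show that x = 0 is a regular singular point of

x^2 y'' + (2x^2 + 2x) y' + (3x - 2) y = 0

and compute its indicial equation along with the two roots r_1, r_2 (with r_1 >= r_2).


Divide by x^2 to reach normal form y'' + P_1(x) y' + P_2(x) y = 0 with P_1(x) = 2 + 2/x and P_2(x) = 3/x - 2/x^2.
x = 0 is a singular point because the y'-coefficient 2 + 2/x has a pole at x = 0 and the y-coefficient 3/x - 2/x^2 has a pole at x = 0.
It is a regular singular point because x P_1(x) = p(x) = 2x + 2 and x^2 P_2(x) = q(x) = 3x - 2 are polynomials, hence analytic at x = 0.
p(0) = 2,  q(0) = -2.
Indicial equation: r(r-1) + p(0) r + q(0) = 0, i.e. r^2 + (p(0) - 1) r + q(0) = 0, i.e. r^2 + 1 r - 2 = 0.
Discriminant: (1)^2 - 4(-2) = 9, so r = (-1 ± 3)/2.
Solving: r_1 = 1, r_2 = -2.

indicial: r^2 + 1 r - 2 = 0; roots r_1 = 1, r_2 = -2


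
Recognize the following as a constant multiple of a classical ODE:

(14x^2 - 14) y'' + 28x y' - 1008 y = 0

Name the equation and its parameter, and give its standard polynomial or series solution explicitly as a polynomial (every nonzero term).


All three coefficients share the factor -14; dividing through by -14 gives  (1 - x^2) y'' - 2x y' + 72 y = 0.
This matches the Legendre equation (1 - x^2) y'' - 2x y' + n(n+1) y = 0 (note the -2x y' term) with n(n+1) = 72, so n = 8; the polynomial solution is P_8(x).
With y = sum_k a_k x^k, matching x^k gives (k+2)(k+1) a_{k+2} = [k(k+1) - n(n+1)] a_k = (k - 8)(k + 9) a_k. The right side vanishes at k = 8, so the series with the parity of 8 terminates at degree 8.
Standard normalization (P_n(1) = 1): leading coefficient (2n)!/(2^n (n!)^2) = 20922789888000/(256*1625702400) = 6435/128, so a_8 = 6435/128. Work downward with a_k = (k+1)(k+2) a_{k+2} / ((k - 8)(k + 9)):
  a_6 = (7)(8)(6435/128) / ((6 - 8)(6 + 9)) = (45045/16)/(-30) = -3003/32
  a_4 = (5)(6)(-3003/32) / ((4 - 8)(4 + 9)) = (-45045/16)/(-52) = 3465/64
  a_2 = (3)(4)(3465/64) / ((2 - 8)(2 + 9)) = (10395/16)/(-66) = -315/32
  a_0 = (1)(2)(-315/32) / ((0 - 8)(0 + 9)) = (-315/16)/(-72) = 35/128
Hence P_8(x) = 6435 x^8/128 - 3003 x^6/32 + 3465 x^4/64 - 315 x^2/32 + 35/128.

P_8(x); series = 6435 x^8/128 - 3003 x^6/32 + 3465 x^4/64 - 315 x^2/32 + 35/128


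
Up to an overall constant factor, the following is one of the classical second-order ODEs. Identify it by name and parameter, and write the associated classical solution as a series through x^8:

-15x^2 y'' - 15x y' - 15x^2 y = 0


All three coefficients share the factor -15; dividing through by -15 gives  x^2 y'' + x y' + x^2 y = 0.
This matches the Bessel equation x^2 y'' + x y' + (x^2 - nu^2) y = 0 with nu^2 = 0, so nu = 0; the solution bounded at x = 0 is J_0(x).
Frobenius at x = 0: indicial roots ±nu; for r = nu the recurrence k(k + 2nu) c_k = -c_{k-2} gives the standard series J_nu(x) = sum_{k>=0} (-1)^k / (k! (k+nu)!) (x/2)^(2k+nu). Evaluate the first 5 terms:
  k = 0: (-1)^0 / (0! * 0! * 2^0) x^0 = 1/(1*1*1) x^0 = (1) x^0
  k = 1: (-1)^1 / (1! * 1! * 2^2) x^2 = -1/(1*1*4) x^2 = (-1/4) x^2
  k = 2: (-1)^2 / (2! * 2! * 2^4) x^4 = 1/(2*2*16) x^4 = (1/64) x^4
  k = 3: (-1)^3 / (3! * 3! * 2^6) x^6 = -1/(6*6*64) x^6 = (-1/2304) x^6
  k = 4: (-1)^4 / (4! * 4! * 2^8) x^8 = 1/(24*24*256) x^8 = (1/147456) x^8
Hence J_0(x) = x^8/147456 - x^6/2304 + x^4/64 - x^2/4 + 1 + ....

J_0(x); series = x^8/147456 - x^6/2304 + x^4/64 - x^2/4 + 1


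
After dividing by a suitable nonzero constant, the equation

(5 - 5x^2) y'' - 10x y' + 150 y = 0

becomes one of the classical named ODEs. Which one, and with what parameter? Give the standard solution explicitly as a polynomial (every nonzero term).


All three coefficients share the factor 5; dividing through by 5 gives  (1 - x^2) y'' - 2x y' + 30 y = 0.
This matches the Legendre equation (1 - x^2) y'' - 2x y' + n(n+1) y = 0 (note the -2x y' term) with n(n+1) = 30, so n = 5; the polynomial solution is P_5(x).
With y = sum_k a_k x^k, matching x^k gives (k+2)(k+1) a_{k+2} = [k(k+1) - n(n+1)] a_k = (k - 5)(k + 6) a_k. The right side vanishes at k = 5, so the series with the parity of 5 terminates at degree 5.
Standard normalization (P_n(1) = 1): leading coefficient (2n)!/(2^n (n!)^2) = 3628800/(32*14400) = 63/8, so a_5 = 63/8. Work downward with a_k = (k+1)(k+2) a_{k+2} / ((k - 5)(k + 6)):
  a_3 = (4)(5)(63/8) / ((3 - 5)(3 + 6)) = (315/2)/(-18) = -35/4
  a_1 = (2)(3)(-35/4) / ((1 - 5)(1 + 6)) = (-105/2)/(-28) = 15/8
Hence P_5(x) = 63 x^5/8 - 35 x^3/4 + 15 x/8.

P_5(x); series = 63 x^5/8 - 35 x^3/4 + 15 x/8


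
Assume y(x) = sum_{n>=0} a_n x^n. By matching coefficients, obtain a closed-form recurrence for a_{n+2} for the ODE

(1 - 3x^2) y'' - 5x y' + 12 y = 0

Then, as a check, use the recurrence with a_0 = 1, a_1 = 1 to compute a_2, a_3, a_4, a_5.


Substitute y = sum_n a_n x^n.
(1 - 3 x^2) y'' contributes (n+2)(n+1) a_{n+2} - 3 n(n-1) a_n at x^n.
-5 x y'(x) contributes -5 n a_n at x^n.
12 y(x) contributes 12 a_n at x^n.
Matching x^n: (n+2)(n+1) a_{n+2} + (-3 n(n-1) - 5 n + 12) a_n = 0.
Thus a_{n+2} = (3 n(n-1) + 5 n - 12) / ((n+1)(n+2)) * a_n.

Check with a_0 = 1, a_1 = 1 (apply the recurrence for n = 0, 1, 2, 3): a_0 = 1, a_1 = 1, a_2 = -6, a_3 = -7/6, a_4 = -2, a_5 = -49/40.

a_(n+2) = (3 n(n-1) + 5 n - 12) / ((n+1)(n+2)) * a_n; check: a_0 = 1, a_1 = 1, a_2 = -6, a_3 = -7/6, a_4 = -2, a_5 = -49/40


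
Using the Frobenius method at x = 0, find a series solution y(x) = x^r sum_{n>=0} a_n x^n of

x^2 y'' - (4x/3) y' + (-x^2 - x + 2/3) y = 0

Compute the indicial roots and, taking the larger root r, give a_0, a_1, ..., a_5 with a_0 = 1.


Write in Frobenius form y'' + (p(x)/x) y' + (q(x)/x^2) y = 0:
  p(x) = -4/3,  q(x) = -x^2 - x + 2/3.
Indicial equation: r(r-1) + (-4/3) r + (2/3) = 0 -> roots r_1 = 2, r_2 = 1/3.
Take r = r_1 = 2. Let y(x) = x^r sum_{n>=0} a_n x^n with a_0 = 1.
Substitute y = x^r sum a_n x^n and match x^{r+n}. The recurrence is
  D(n) a_n - 1 a_{n-1} - 1 a_{n-2} = 0,  where D(n) = (r+n)(r+n-1) + (-4/3)(r+n) + (2/3).
  a_n = [1 a_{n-1} + 1 a_{n-2}] / D(n).
Since the indicial polynomial factors as (r - r_1)(r - r_2), D(n) = (r_1 + n - r_1)(r_1 + n - r_2) = n(n + 5/3).
Evaluating step by step (a_0 = 1):
  n = 1: D(1) = 1(1 + 5/3) = 8/3; numerator = 1(1) = 1; a_1 = (1)/(8/3) = 3/8
  n = 2: D(2) = 2(2 + 5/3) = 22/3; numerator = 1(3/8) + 1(1) = 11/8; a_2 = (11/8)/(22/3) = 3/16
  n = 3: D(3) = 3(3 + 5/3) = 14; numerator = 1(3/16) + 1(3/8) = 9/16; a_3 = (9/16)/(14) = 9/224
  n = 4: D(4) = 4(4 + 5/3) = 68/3; numerator = 1(9/224) + 1(3/16) = 51/224; a_4 = (51/224)/(68/3) = 9/896
  n = 5: D(5) = 5(5 + 5/3) = 100/3; numerator = 1(9/896) + 1(9/224) = 45/896; a_5 = (45/896)/(100/3) = 27/17920

r = 2; a_0 = 1; a_1 = 3/8; a_2 = 3/16; a_3 = 9/224; a_4 = 9/896; a_5 = 27/17920


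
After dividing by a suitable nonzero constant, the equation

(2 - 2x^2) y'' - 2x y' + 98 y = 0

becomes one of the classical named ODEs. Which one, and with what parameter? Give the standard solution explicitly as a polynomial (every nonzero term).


All three coefficients share the factor 2; dividing through by 2 gives  (1 - x^2) y'' - x y' + 49 y = 0.
This matches the Chebyshev equation (1 - x^2) y'' - x y' + n^2 y = 0 (note the -x y' term, not -2x y') with n^2 = 49, so n = 7; the polynomial solution is T_7(x).
With y = sum_k a_k x^k, matching x^k gives (k+2)(k+1) a_{k+2} = (k^2 - n^2) a_k = (k - 7)(k + 7) a_k. The right side vanishes at k = 7, so the series with the parity of 7 terminates at degree 7.
Standard normalization: leading coefficient of T_n is 2^(n-1), so a_7 = 2^6 = 64. Work downward with a_k = (k+1)(k+2) a_{k+2} / ((k - 7)(k + 7)):
  a_5 = (6)(7)(64) / ((5 - 7)(5 + 7)) = 2688/(-24) = -112
  a_3 = (4)(5)(-112) / ((3 - 7)(3 + 7)) = -2240/(-40) = 56
  a_1 = (2)(3)(56) / ((1 - 7)(1 + 7)) = 336/(-48) = -7
Hence T_7(x) = 64 x^7 - 112 x^5 + 56 x^3 - 7 x.

T_7(x); series = 64 x^7 - 112 x^5 + 56 x^3 - 7 x


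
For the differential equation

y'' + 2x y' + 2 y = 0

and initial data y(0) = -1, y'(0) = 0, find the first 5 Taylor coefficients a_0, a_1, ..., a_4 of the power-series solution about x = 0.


Ansatz: y(x) = sum_{n>=0} a_n x^n, so y'(x) = sum_{n>=1} n a_n x^(n-1) and y''(x) = sum_{n>=2} n(n-1) a_n x^(n-2).
Substitute into P(x) y'' + Q(x) y' + R(x) y = 0 with P(x) = 1, Q(x) = 2x, R(x) = 2, and match powers of x.
Initial conditions: a_0 = -1, a_1 = 0.
Setting the coefficient of each power of x to zero and solving order by order (substituting the coefficients already found):
  x^0: 2 a_2 + 2 a_0 = 0  ->  2 a_2 = -2 a_0 = 2  ->  a_2 = 1
  x^1: 6 a_3 + 4 a_1 = 0  ->  6 a_3 = -4 a_1 = 0  ->  a_3 = 0
  x^2: 12 a_4 + 6 a_2 = 0  ->  12 a_4 = -6 a_2 = -6  ->  a_4 = -1/2
Truncated series: y(x) = -1 + x^2 - (1/2) x^4 + O(x^5).

a_0 = -1; a_1 = 0; a_2 = 1; a_3 = 0; a_4 = -1/2


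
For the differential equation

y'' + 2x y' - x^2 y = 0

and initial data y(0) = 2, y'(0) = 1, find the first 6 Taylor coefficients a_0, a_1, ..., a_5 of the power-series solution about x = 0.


Ansatz: y(x) = sum_{n>=0} a_n x^n, so y'(x) = sum_{n>=1} n a_n x^(n-1) and y''(x) = sum_{n>=2} n(n-1) a_n x^(n-2).
Substitute into P(x) y'' + Q(x) y' + R(x) y = 0 with P(x) = 1, Q(x) = 2x, R(x) = -x^2, and match powers of x.
Initial conditions: a_0 = 2, a_1 = 1.
Setting the coefficient of each power of x to zero and solving order by order (substituting the coefficients already found):
  x^0: 2 a_2 = 0  ->  a_2 = 0
  x^1: 6 a_3 + 2 a_1 = 0  ->  6 a_3 = -2 a_1 = -2  ->  a_3 = -1/3
  x^2: 12 a_4 + 4 a_2 - a_0 = 0  ->  12 a_4 = -4 a_2 + a_0 = 2  ->  a_4 = 1/6
  x^3: 20 a_5 + 6 a_3 - a_1 = 0  ->  20 a_5 = -6 a_3 + a_1 = 3  ->  a_5 = 3/20
Truncated series: y(x) = 2 + x - (1/3) x^3 + (1/6) x^4 + (3/20) x^5 + O(x^6).

a_0 = 2; a_1 = 1; a_2 = 0; a_3 = -1/3; a_4 = 1/6; a_5 = 3/20


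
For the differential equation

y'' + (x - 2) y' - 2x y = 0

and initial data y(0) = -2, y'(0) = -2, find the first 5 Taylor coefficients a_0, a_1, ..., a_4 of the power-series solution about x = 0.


Ansatz: y(x) = sum_{n>=0} a_n x^n, so y'(x) = sum_{n>=1} n a_n x^(n-1) and y''(x) = sum_{n>=2} n(n-1) a_n x^(n-2).
Substitute into P(x) y'' + Q(x) y' + R(x) y = 0 with P(x) = 1, Q(x) = x - 2, R(x) = -2x, and match powers of x.
Initial conditions: a_0 = -2, a_1 = -2.
Setting the coefficient of each power of x to zero and solving order by order (substituting the coefficients already found):
  x^0: 2 a_2 - 2 a_1 = 0  ->  2 a_2 = 2 a_1 = -4  ->  a_2 = -2
  x^1: 6 a_3 - 4 a_2 + a_1 - 2 a_0 = 0  ->  6 a_3 = 4 a_2 - a_1 + 2 a_0 = -10  ->  a_3 = -5/3
  x^2: 12 a_4 - 6 a_3 + 2 a_2 - 2 a_1 = 0  ->  12 a_4 = 6 a_3 - 2 a_2 + 2 a_1 = -10  ->  a_4 = -5/6
Truncated series: y(x) = -2 - 2 x - 2 x^2 - (5/3) x^3 - (5/6) x^4 + O(x^5).

a_0 = -2; a_1 = -2; a_2 = -2; a_3 = -5/3; a_4 = -5/6


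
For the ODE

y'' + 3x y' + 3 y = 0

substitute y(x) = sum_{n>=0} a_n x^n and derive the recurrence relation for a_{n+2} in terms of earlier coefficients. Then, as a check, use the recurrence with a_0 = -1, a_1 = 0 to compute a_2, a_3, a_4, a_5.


Substitute y = sum_n a_n x^n.
y''(x) has coefficient (n+2)(n+1) a_{n+2} at x^n;
3 x y'(x) has coefficient 3 n a_n at x^n (shift);
3 y(x) has coefficient 3 a_n at x^n.
Matching x^n: (n+2)(n+1) a_{n+2} + (3n + 3) a_n = 0.
Thus a_{n+2} = (-3n - 3) / ((n+1)(n+2)) * a_n.

Check with a_0 = -1, a_1 = 0 (apply the recurrence for n = 0, 1, 2, 3): a_0 = -1, a_1 = 0, a_2 = 3/2, a_3 = 0, a_4 = -9/8, a_5 = 0.

a_(n+2) = (-3n - 3) / ((n+1)(n+2)) * a_n; check: a_0 = -1, a_1 = 0, a_2 = 3/2, a_3 = 0, a_4 = -9/8, a_5 = 0


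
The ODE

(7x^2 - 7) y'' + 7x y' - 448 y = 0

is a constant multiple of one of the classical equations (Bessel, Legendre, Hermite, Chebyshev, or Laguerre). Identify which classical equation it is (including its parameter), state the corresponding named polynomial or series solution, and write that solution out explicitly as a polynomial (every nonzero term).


All three coefficients share the factor -7; dividing through by -7 gives  (1 - x^2) y'' - x y' + 64 y = 0.
This matches the Chebyshev equation (1 - x^2) y'' - x y' + n^2 y = 0 (note the -x y' term, not -2x y') with n^2 = 64, so n = 8; the polynomial solution is T_8(x).
With y = sum_k a_k x^k, matching x^k gives (k+2)(k+1) a_{k+2} = (k^2 - n^2) a_k = (k - 8)(k + 8) a_k. The right side vanishes at k = 8, so the series with the parity of 8 terminates at degree 8.
Standard normalization: leading coefficient of T_n is 2^(n-1), so a_8 = 2^7 = 128. Work downward with a_k = (k+1)(k+2) a_{k+2} / ((k - 8)(k + 8)):
  a_6 = (7)(8)(128) / ((6 - 8)(6 + 8)) = 7168/(-28) = -256
  a_4 = (5)(6)(-256) / ((4 - 8)(4 + 8)) = -7680/(-48) = 160
  a_2 = (3)(4)(160) / ((2 - 8)(2 + 8)) = 1920/(-60) = -32
  a_0 = (1)(2)(-32) / ((0 - 8)(0 + 8)) = -64/(-64) = 1
Hence T_8(x) = 128 x^8 - 256 x^6 + 160 x^4 - 32 x^2 + 1.

T_8(x); series = 128 x^8 - 256 x^6 + 160 x^4 - 32 x^2 + 1


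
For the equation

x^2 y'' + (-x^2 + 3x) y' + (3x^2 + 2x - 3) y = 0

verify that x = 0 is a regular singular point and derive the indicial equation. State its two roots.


Divide by x^2 to reach normal form y'' + P_1(x) y' + P_2(x) y = 0 with P_1(x) = -1 + 3/x and P_2(x) = 3 + 2/x - 3/x^2.
x = 0 is a singular point because the y'-coefficient -1 + 3/x has a pole at x = 0 and the y-coefficient 3 + 2/x - 3/x^2 has a pole at x = 0.
It is a regular singular point because x P_1(x) = p(x) = 3 - x and x^2 P_2(x) = q(x) = 3x^2 + 2x - 3 are polynomials, hence analytic at x = 0.
p(0) = 3,  q(0) = -3.
Indicial equation: r(r-1) + p(0) r + q(0) = 0, i.e. r^2 + (p(0) - 1) r + q(0) = 0, i.e. r^2 + 2 r - 3 = 0.
Discriminant: (2)^2 - 4(-3) = 16, so r = (-2 ± 4)/2.
Solving: r_1 = 1, r_2 = -3.

indicial: r^2 + 2 r - 3 = 0; roots r_1 = 1, r_2 = -3


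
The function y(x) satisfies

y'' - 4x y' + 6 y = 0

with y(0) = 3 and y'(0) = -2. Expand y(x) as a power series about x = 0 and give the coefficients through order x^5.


Ansatz: y(x) = sum_{n>=0} a_n x^n, so y'(x) = sum_{n>=1} n a_n x^(n-1) and y''(x) = sum_{n>=2} n(n-1) a_n x^(n-2).
Substitute into P(x) y'' + Q(x) y' + R(x) y = 0 with P(x) = 1, Q(x) = -4x, R(x) = 6, and match powers of x.
Initial conditions: a_0 = 3, a_1 = -2.
Setting the coefficient of each power of x to zero and solving order by order (substituting the coefficients already found):
  x^0: 2 a_2 + 6 a_0 = 0  ->  2 a_2 = -6 a_0 = -18  ->  a_2 = -9
  x^1: 6 a_3 + 2 a_1 = 0  ->  6 a_3 = -2 a_1 = 4  ->  a_3 = 2/3
  x^2: 12 a_4 - 2 a_2 = 0  ->  12 a_4 = 2 a_2 = -18  ->  a_4 = -3/2
  x^3: 20 a_5 - 6 a_3 = 0  ->  20 a_5 = 6 a_3 = 4  ->  a_5 = 1/5
Truncated series: y(x) = 3 - 2 x - 9 x^2 + (2/3) x^3 - (3/2) x^4 + (1/5) x^5 + O(x^6).

a_0 = 3; a_1 = -2; a_2 = -9; a_3 = 2/3; a_4 = -3/2; a_5 = 1/5


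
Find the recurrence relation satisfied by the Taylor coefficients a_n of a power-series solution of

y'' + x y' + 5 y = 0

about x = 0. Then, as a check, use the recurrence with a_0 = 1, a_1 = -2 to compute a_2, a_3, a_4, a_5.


Substitute y = sum_n a_n x^n.
y''(x) has coefficient (n+2)(n+1) a_{n+2} at x^n;
x y'(x) has coefficient n a_n at x^n (shift);
5 y(x) has coefficient 5 a_n at x^n.
Matching x^n: (n+2)(n+1) a_{n+2} + (n + 5) a_n = 0.
Thus a_{n+2} = (-n - 5) / ((n+1)(n+2)) * a_n.

Check with a_0 = 1, a_1 = -2 (apply the recurrence for n = 0, 1, 2, 3): a_0 = 1, a_1 = -2, a_2 = -5/2, a_3 = 2, a_4 = 35/24, a_5 = -4/5.

a_(n+2) = (-n - 5) / ((n+1)(n+2)) * a_n; check: a_0 = 1, a_1 = -2, a_2 = -5/2, a_3 = 2, a_4 = 35/24, a_5 = -4/5


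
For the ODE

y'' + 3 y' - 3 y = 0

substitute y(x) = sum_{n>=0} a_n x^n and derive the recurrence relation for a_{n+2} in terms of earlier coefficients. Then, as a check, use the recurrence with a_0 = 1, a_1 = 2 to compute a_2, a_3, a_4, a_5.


Substitute y = sum_n a_n x^n.
y''(x) has coefficient (n+2)(n+1) a_{n+2} at x^n;
3 y'(x) has coefficient 3 (n+1) a_{n+1} at x^n;
-3 y(x) has coefficient -3 a_n at x^n.
Matching x^n: (n+2)(n+1) a_{n+2} + 3 (n+1) a_{n+1} - 3 a_n = 0.
Thus a_{n+2} = [-3 (n+1) a_{n+1} + 3 a_n] / ((n+1)(n+2)).

Check with a_0 = 1, a_1 = 2 (apply the recurrence for n = 0, 1, 2, 3): a_0 = 1, a_1 = 2, a_2 = -3/2, a_3 = 5/2, a_4 = -9/4, a_5 = 69/40.

a_(n+2) = [-3 (n+1) a_(n+1) + 3 a_n] / ((n+1)(n+2)); check: a_0 = 1, a_1 = 2, a_2 = -3/2, a_3 = 5/2, a_4 = -9/4, a_5 = 69/40


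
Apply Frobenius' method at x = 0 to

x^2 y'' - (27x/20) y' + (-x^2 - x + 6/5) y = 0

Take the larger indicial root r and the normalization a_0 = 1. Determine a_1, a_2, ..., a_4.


Write in Frobenius form y'' + (p(x)/x) y' + (q(x)/x^2) y = 0:
  p(x) = -27/20,  q(x) = -x^2 - x + 6/5.
Indicial equation: r(r-1) + (-27/20) r + (6/5) = 0 -> roots r_1 = 8/5, r_2 = 3/4.
Take r = r_1 = 8/5. Let y(x) = x^r sum_{n>=0} a_n x^n with a_0 = 1.
Substitute y = x^r sum a_n x^n and match x^{r+n}. The recurrence is
  D(n) a_n - 1 a_{n-1} - 1 a_{n-2} = 0,  where D(n) = (r+n)(r+n-1) + (-27/20)(r+n) + (6/5).
  a_n = [1 a_{n-1} + 1 a_{n-2}] / D(n).
Since the indicial polynomial factors as (r - r_1)(r - r_2), D(n) = (r_1 + n - r_1)(r_1 + n - r_2) = n(n + 17/20).
Evaluating step by step (a_0 = 1):
  n = 1: D(1) = 1(1 + 17/20) = 37/20; numerator = 1(1) = 1; a_1 = (1)/(37/20) = 20/37
  n = 2: D(2) = 2(2 + 17/20) = 57/10; numerator = 1(20/37) + 1(1) = 57/37; a_2 = (57/37)/(57/10) = 10/37
  n = 3: D(3) = 3(3 + 17/20) = 231/20; numerator = 1(10/37) + 1(20/37) = 30/37; a_3 = (30/37)/(231/20) = 200/2849
  n = 4: D(4) = 4(4 + 17/20) = 97/5; numerator = 1(200/2849) + 1(10/37) = 970/2849; a_4 = (970/2849)/(97/5) = 50/2849

r = 8/5; a_0 = 1; a_1 = 20/37; a_2 = 10/37; a_3 = 200/2849; a_4 = 50/2849


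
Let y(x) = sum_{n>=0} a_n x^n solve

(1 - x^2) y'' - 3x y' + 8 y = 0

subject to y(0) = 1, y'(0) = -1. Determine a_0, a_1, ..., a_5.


Ansatz: y(x) = sum_{n>=0} a_n x^n, so y'(x) = sum_{n>=1} n a_n x^(n-1) and y''(x) = sum_{n>=2} n(n-1) a_n x^(n-2).
Substitute into P(x) y'' + Q(x) y' + R(x) y = 0 with P(x) = 1 - x^2, Q(x) = -3x, R(x) = 8, and match powers of x.
Initial conditions: a_0 = 1, a_1 = -1.
Setting the coefficient of each power of x to zero and solving order by order (substituting the coefficients already found):
  x^0: 2 a_2 + 8 a_0 = 0  ->  2 a_2 = -8 a_0 = -8  ->  a_2 = -4
  x^1: 6 a_3 + 5 a_1 = 0  ->  6 a_3 = -5 a_1 = 5  ->  a_3 = 5/6
  x^2: 12 a_4 = 0  ->  a_4 = 0
  x^3: 20 a_5 - 7 a_3 = 0  ->  20 a_5 = 7 a_3 = 35/6  ->  a_5 = 7/24
Truncated series: y(x) = 1 - x - 4 x^2 + (5/6) x^3 + (7/24) x^5 + O(x^6).

a_0 = 1; a_1 = -1; a_2 = -4; a_3 = 5/6; a_4 = 0; a_5 = 7/24


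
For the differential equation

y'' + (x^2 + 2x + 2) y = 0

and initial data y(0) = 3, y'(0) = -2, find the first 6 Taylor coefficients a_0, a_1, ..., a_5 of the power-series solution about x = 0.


Ansatz: y(x) = sum_{n>=0} a_n x^n, so y'(x) = sum_{n>=1} n a_n x^(n-1) and y''(x) = sum_{n>=2} n(n-1) a_n x^(n-2).
Substitute into P(x) y'' + Q(x) y' + R(x) y = 0 with P(x) = 1, Q(x) = 0, R(x) = x^2 + 2x + 2, and match powers of x.
Initial conditions: a_0 = 3, a_1 = -2.
Setting the coefficient of each power of x to zero and solving order by order (substituting the coefficients already found):
  x^0: 2 a_2 + 2 a_0 = 0  ->  2 a_2 = -2 a_0 = -6  ->  a_2 = -3
  x^1: 6 a_3 + 2 a_1 + 2 a_0 = 0  ->  6 a_3 = -2 a_1 - 2 a_0 = -2  ->  a_3 = -1/3
  x^2: 12 a_4 + 2 a_2 + 2 a_1 + a_0 = 0  ->  12 a_4 = -2 a_2 - 2 a_1 - a_0 = 7  ->  a_4 = 7/12
  x^3: 20 a_5 + 2 a_3 + 2 a_2 + a_1 = 0  ->  20 a_5 = -2 a_3 - 2 a_2 - a_1 = 26/3  ->  a_5 = 13/30
Truncated series: y(x) = 3 - 2 x - 3 x^2 - (1/3) x^3 + (7/12) x^4 + (13/30) x^5 + O(x^6).

a_0 = 3; a_1 = -2; a_2 = -3; a_3 = -1/3; a_4 = 7/12; a_5 = 13/30


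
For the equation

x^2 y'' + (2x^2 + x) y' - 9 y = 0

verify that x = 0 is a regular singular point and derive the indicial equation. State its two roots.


Divide by x^2 to reach normal form y'' + P_1(x) y' + P_2(x) y = 0 with P_1(x) = 2 + 1/x and P_2(x) = -9/x^2.
x = 0 is a singular point because the y'-coefficient 2 + 1/x has a pole at x = 0 and the y-coefficient -9/x^2 has a pole at x = 0.
It is a regular singular point because x P_1(x) = p(x) = 2x + 1 and x^2 P_2(x) = q(x) = -9 are polynomials, hence analytic at x = 0.
p(0) = 1,  q(0) = -9.
Indicial equation: r(r-1) + p(0) r + q(0) = 0, i.e. r^2 + (p(0) - 1) r + q(0) = 0, i.e. r^2 - 9 = 0.
Discriminant: (0)^2 - 4(-9) = 36, so r = (0 ± 6)/2.
Solving: r_1 = 3, r_2 = -3.

indicial: r^2 - 9 = 0; roots r_1 = 3, r_2 = -3


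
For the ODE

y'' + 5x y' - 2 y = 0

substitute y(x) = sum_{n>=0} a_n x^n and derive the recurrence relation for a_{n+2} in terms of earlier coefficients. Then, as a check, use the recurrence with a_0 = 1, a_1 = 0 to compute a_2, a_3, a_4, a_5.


Substitute y = sum_n a_n x^n.
y''(x) has coefficient (n+2)(n+1) a_{n+2} at x^n;
5 x y'(x) has coefficient 5 n a_n at x^n (shift);
-2 y(x) has coefficient -2 a_n at x^n.
Matching x^n: (n+2)(n+1) a_{n+2} + (5n - 2) a_n = 0.
Thus a_{n+2} = (-5n + 2) / ((n+1)(n+2)) * a_n.

Check with a_0 = 1, a_1 = 0 (apply the recurrence for n = 0, 1, 2, 3): a_0 = 1, a_1 = 0, a_2 = 1, a_3 = 0, a_4 = -2/3, a_5 = 0.

a_(n+2) = (-5n + 2) / ((n+1)(n+2)) * a_n; check: a_0 = 1, a_1 = 0, a_2 = 1, a_3 = 0, a_4 = -2/3, a_5 = 0


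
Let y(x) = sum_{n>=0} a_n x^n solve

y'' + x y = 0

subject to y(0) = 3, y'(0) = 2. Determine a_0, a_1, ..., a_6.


Ansatz: y(x) = sum_{n>=0} a_n x^n, so y'(x) = sum_{n>=1} n a_n x^(n-1) and y''(x) = sum_{n>=2} n(n-1) a_n x^(n-2).
Substitute into P(x) y'' + Q(x) y' + R(x) y = 0 with P(x) = 1, Q(x) = 0, R(x) = x, and match powers of x.
Initial conditions: a_0 = 3, a_1 = 2.
Setting the coefficient of each power of x to zero and solving order by order (substituting the coefficients already found):
  x^0: 2 a_2 = 0  ->  a_2 = 0
  x^1: 6 a_3 + a_0 = 0  ->  6 a_3 = -a_0 = -3  ->  a_3 = -1/2
  x^2: 12 a_4 + a_1 = 0  ->  12 a_4 = -a_1 = -2  ->  a_4 = -1/6
  x^3: 20 a_5 + a_2 = 0  ->  20 a_5 = -a_2 = 0  ->  a_5 = 0
  x^4: 30 a_6 + a_3 = 0  ->  30 a_6 = -a_3 = 1/2  ->  a_6 = 1/60
Truncated series: y(x) = 3 + 2 x - (1/2) x^3 - (1/6) x^4 + (1/60) x^6 + O(x^7).

a_0 = 3; a_1 = 2; a_2 = 0; a_3 = -1/2; a_4 = -1/6; a_5 = 0; a_6 = 1/60


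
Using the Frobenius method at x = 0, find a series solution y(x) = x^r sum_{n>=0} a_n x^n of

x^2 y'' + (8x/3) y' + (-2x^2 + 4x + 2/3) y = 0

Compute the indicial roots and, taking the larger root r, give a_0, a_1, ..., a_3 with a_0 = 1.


Write in Frobenius form y'' + (p(x)/x) y' + (q(x)/x^2) y = 0:
  p(x) = 8/3,  q(x) = -2x^2 + 4x + 2/3.
Indicial equation: r(r-1) + (8/3) r + (2/3) = 0 -> roots r_1 = -2/3, r_2 = -1.
Take r = r_1 = -2/3. Let y(x) = x^r sum_{n>=0} a_n x^n with a_0 = 1.
Substitute y = x^r sum a_n x^n and match x^{r+n}. The recurrence is
  D(n) a_n + 4 a_{n-1} - 2 a_{n-2} = 0,  where D(n) = (r+n)(r+n-1) + (8/3)(r+n) + (2/3).
  a_n = [-4 a_{n-1} + 2 a_{n-2}] / D(n).
Since the indicial polynomial factors as (r - r_1)(r - r_2), D(n) = (r_1 + n - r_1)(r_1 + n - r_2) = n(n + 1/3).
Evaluating step by step (a_0 = 1):
  n = 1: D(1) = 1(1 + 1/3) = 4/3; numerator = -4(1) = -4; a_1 = (-4)/(4/3) = -3
  n = 2: D(2) = 2(2 + 1/3) = 14/3; numerator = -4(-3) + 2(1) = 14; a_2 = (14)/(14/3) = 3
  n = 3: D(3) = 3(3 + 1/3) = 10; numerator = -4(3) + 2(-3) = -18; a_3 = (-18)/(10) = -9/5

r = -2/3; a_0 = 1; a_1 = -3; a_2 = 3; a_3 = -9/5


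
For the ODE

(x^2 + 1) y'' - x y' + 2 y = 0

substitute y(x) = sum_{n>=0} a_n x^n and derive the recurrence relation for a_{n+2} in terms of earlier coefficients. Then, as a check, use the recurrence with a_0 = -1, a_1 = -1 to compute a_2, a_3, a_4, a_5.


Substitute y = sum_n a_n x^n.
(1 + 1 x^2) y'' contributes (n+2)(n+1) a_{n+2} + n(n-1) a_n at x^n.
-x y'(x) contributes -n a_n at x^n.
2 y(x) contributes 2 a_n at x^n.
Matching x^n: (n+2)(n+1) a_{n+2} + (n(n-1) - n + 2) a_n = 0.
Thus a_{n+2} = (-n(n-1) + n - 2) / ((n+1)(n+2)) * a_n.

Check with a_0 = -1, a_1 = -1 (apply the recurrence for n = 0, 1, 2, 3): a_0 = -1, a_1 = -1, a_2 = 1, a_3 = 1/6, a_4 = -1/6, a_5 = -1/24.

a_(n+2) = (-n(n-1) + n - 2) / ((n+1)(n+2)) * a_n; check: a_0 = -1, a_1 = -1, a_2 = 1, a_3 = 1/6, a_4 = -1/6, a_5 = -1/24


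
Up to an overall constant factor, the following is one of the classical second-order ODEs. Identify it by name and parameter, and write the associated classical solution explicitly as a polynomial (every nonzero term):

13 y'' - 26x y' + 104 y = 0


All three coefficients share the factor 13; dividing through by 13 gives  y'' - 2x y' + 8 y = 0.
This matches the Hermite equation y'' - 2x y' + 2n y = 0 with 2n = 8, so n = 4; the polynomial solution is H_4(x).
With y = sum_k a_k x^k, matching x^k gives (k+2)(k+1) a_{k+2} = 2(k - n) a_k = 2(k - 4) a_k. The right side vanishes at k = 4, so the series with the parity of 4 terminates at degree 4.
Standard normalization: leading coefficient of H_n is 2^n, so a_4 = 2^4 = 16. Work downward with a_k = (k+1)(k+2) a_{k+2} / (2(k - n)):
  a_2 = (3)(4)(16) / (2(2 - 4)) = 192/(-4) = -48
  a_0 = (1)(2)(-48) / (2(0 - 4)) = -96/(-8) = 12
Hence H_4(x) = 16 x^4 - 48 x^2 + 12.

H_4(x); series = 16 x^4 - 48 x^2 + 12


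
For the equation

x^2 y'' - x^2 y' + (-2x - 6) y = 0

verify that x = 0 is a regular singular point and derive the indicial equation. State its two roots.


Divide by x^2 to reach normal form y'' + P_1(x) y' + P_2(x) y = 0 with P_1(x) = -1 and P_2(x) = -2/x - 6/x^2.
x = 0 is a singular point because the y-coefficient -2/x - 6/x^2 has a pole at x = 0.
It is a regular singular point because x P_1(x) = p(x) = -x and x^2 P_2(x) = q(x) = -2x - 6 are polynomials, hence analytic at x = 0.
p(0) = 0,  q(0) = -6.
Indicial equation: r(r-1) + p(0) r + q(0) = 0, i.e. r^2 + (p(0) - 1) r + q(0) = 0, i.e. r^2 - 1 r - 6 = 0.
Discriminant: (-1)^2 - 4(-6) = 25, so r = (1 ± 5)/2.
Solving: r_1 = 3, r_2 = -2.

indicial: r^2 - 1 r - 6 = 0; roots r_1 = 3, r_2 = -2


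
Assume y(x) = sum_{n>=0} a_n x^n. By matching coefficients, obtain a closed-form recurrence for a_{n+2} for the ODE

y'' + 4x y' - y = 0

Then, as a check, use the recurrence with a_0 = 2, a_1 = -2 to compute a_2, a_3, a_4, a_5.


Substitute y = sum_n a_n x^n.
y''(x) has coefficient (n+2)(n+1) a_{n+2} at x^n;
4 x y'(x) has coefficient 4 n a_n at x^n (shift);
-y(x) has coefficient -1 a_n at x^n.
Matching x^n: (n+2)(n+1) a_{n+2} + (4n - 1) a_n = 0.
Thus a_{n+2} = (-4n + 1) / ((n+1)(n+2)) * a_n.

Check with a_0 = 2, a_1 = -2 (apply the recurrence for n = 0, 1, 2, 3): a_0 = 2, a_1 = -2, a_2 = 1, a_3 = 1, a_4 = -7/12, a_5 = -11/20.

a_(n+2) = (-4n + 1) / ((n+1)(n+2)) * a_n; check: a_0 = 2, a_1 = -2, a_2 = 1, a_3 = 1, a_4 = -7/12, a_5 = -11/20


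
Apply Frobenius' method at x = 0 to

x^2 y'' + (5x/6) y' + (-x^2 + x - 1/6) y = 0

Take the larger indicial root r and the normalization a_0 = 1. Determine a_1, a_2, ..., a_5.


Write in Frobenius form y'' + (p(x)/x) y' + (q(x)/x^2) y = 0:
  p(x) = 5/6,  q(x) = -x^2 + x - 1/6.
Indicial equation: r(r-1) + (5/6) r + (-1/6) = 0 -> roots r_1 = 1/2, r_2 = -1/3.
Take r = r_1 = 1/2. Let y(x) = x^r sum_{n>=0} a_n x^n with a_0 = 1.
Substitute y = x^r sum a_n x^n and match x^{r+n}. The recurrence is
  D(n) a_n + 1 a_{n-1} - 1 a_{n-2} = 0,  where D(n) = (r+n)(r+n-1) + (5/6)(r+n) + (-1/6).
  a_n = [-1 a_{n-1} + 1 a_{n-2}] / D(n).
Since the indicial polynomial factors as (r - r_1)(r - r_2), D(n) = (r_1 + n - r_1)(r_1 + n - r_2) = n(n + 5/6).
Evaluating step by step (a_0 = 1):
  n = 1: D(1) = 1(1 + 5/6) = 11/6; numerator = -1(1) = -1; a_1 = (-1)/(11/6) = -6/11
  n = 2: D(2) = 2(2 + 5/6) = 17/3; numerator = -1(-6/11) + 1(1) = 17/11; a_2 = (17/11)/(17/3) = 3/11
  n = 3: D(3) = 3(3 + 5/6) = 23/2; numerator = -1(3/11) + 1(-6/11) = -9/11; a_3 = (-9/11)/(23/2) = -18/253
  n = 4: D(4) = 4(4 + 5/6) = 58/3; numerator = -1(-18/253) + 1(3/11) = 87/253; a_4 = (87/253)/(58/3) = 9/506
  n = 5: D(5) = 5(5 + 5/6) = 175/6; numerator = -1(9/506) + 1(-18/253) = -45/506; a_5 = (-45/506)/(175/6) = -27/8855

r = 1/2; a_0 = 1; a_1 = -6/11; a_2 = 3/11; a_3 = -18/253; a_4 = 9/506; a_5 = -27/8855


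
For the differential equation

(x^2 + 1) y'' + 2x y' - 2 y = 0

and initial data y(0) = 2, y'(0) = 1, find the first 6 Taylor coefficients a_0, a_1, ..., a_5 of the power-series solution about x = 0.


Ansatz: y(x) = sum_{n>=0} a_n x^n, so y'(x) = sum_{n>=1} n a_n x^(n-1) and y''(x) = sum_{n>=2} n(n-1) a_n x^(n-2).
Substitute into P(x) y'' + Q(x) y' + R(x) y = 0 with P(x) = x^2 + 1, Q(x) = 2x, R(x) = -2, and match powers of x.
Initial conditions: a_0 = 2, a_1 = 1.
Setting the coefficient of each power of x to zero and solving order by order (substituting the coefficients already found):
  x^0: 2 a_2 - 2 a_0 = 0  ->  2 a_2 = 2 a_0 = 4  ->  a_2 = 2
  x^1: 6 a_3 = 0  ->  a_3 = 0
  x^2: 12 a_4 + 4 a_2 = 0  ->  12 a_4 = -4 a_2 = -8  ->  a_4 = -2/3
  x^3: 20 a_5 + 10 a_3 = 0  ->  20 a_5 = -10 a_3 = 0  ->  a_5 = 0
Truncated series: y(x) = 2 + x + 2 x^2 - (2/3) x^4 + O(x^6).

a_0 = 2; a_1 = 1; a_2 = 2; a_3 = 0; a_4 = -2/3; a_5 = 0


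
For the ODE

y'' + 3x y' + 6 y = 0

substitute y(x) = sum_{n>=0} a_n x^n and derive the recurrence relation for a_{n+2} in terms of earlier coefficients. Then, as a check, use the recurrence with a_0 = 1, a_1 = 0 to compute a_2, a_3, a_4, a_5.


Substitute y = sum_n a_n x^n.
y''(x) has coefficient (n+2)(n+1) a_{n+2} at x^n;
3 x y'(x) has coefficient 3 n a_n at x^n (shift);
6 y(x) has coefficient 6 a_n at x^n.
Matching x^n: (n+2)(n+1) a_{n+2} + (3n + 6) a_n = 0.
Thus a_{n+2} = (-3n - 6) / ((n+1)(n+2)) * a_n.

Check with a_0 = 1, a_1 = 0 (apply the recurrence for n = 0, 1, 2, 3): a_0 = 1, a_1 = 0, a_2 = -3, a_3 = 0, a_4 = 3, a_5 = 0.

a_(n+2) = (-3n - 6) / ((n+1)(n+2)) * a_n; check: a_0 = 1, a_1 = 0, a_2 = -3, a_3 = 0, a_4 = 3, a_5 = 0


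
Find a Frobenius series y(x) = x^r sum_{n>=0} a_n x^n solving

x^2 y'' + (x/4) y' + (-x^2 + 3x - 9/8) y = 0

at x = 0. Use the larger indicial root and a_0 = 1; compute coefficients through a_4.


Write in Frobenius form y'' + (p(x)/x) y' + (q(x)/x^2) y = 0:
  p(x) = 1/4,  q(x) = -x^2 + 3x - 9/8.
Indicial equation: r(r-1) + (1/4) r + (-9/8) = 0 -> roots r_1 = 3/2, r_2 = -3/4.
Take r = r_1 = 3/2. Let y(x) = x^r sum_{n>=0} a_n x^n with a_0 = 1.
Substitute y = x^r sum a_n x^n and match x^{r+n}. The recurrence is
  D(n) a_n + 3 a_{n-1} - 1 a_{n-2} = 0,  where D(n) = (r+n)(r+n-1) + (1/4)(r+n) + (-9/8).
  a_n = [-3 a_{n-1} + 1 a_{n-2}] / D(n).
Since the indicial polynomial factors as (r - r_1)(r - r_2), D(n) = (r_1 + n - r_1)(r_1 + n - r_2) = n(n + 9/4).
Evaluating step by step (a_0 = 1):
  n = 1: D(1) = 1(1 + 9/4) = 13/4; numerator = -3(1) = -3; a_1 = (-3)/(13/4) = -12/13
  n = 2: D(2) = 2(2 + 9/4) = 17/2; numerator = -3(-12/13) + 1(1) = 49/13; a_2 = (49/13)/(17/2) = 98/221
  n = 3: D(3) = 3(3 + 9/4) = 63/4; numerator = -3(98/221) + 1(-12/13) = -498/221; a_3 = (-498/221)/(63/4) = -664/4641
  n = 4: D(4) = 4(4 + 9/4) = 25; numerator = -3(-664/4641) + 1(98/221) = 1350/1547; a_4 = (1350/1547)/(25) = 54/1547

r = 3/2; a_0 = 1; a_1 = -12/13; a_2 = 98/221; a_3 = -664/4641; a_4 = 54/1547


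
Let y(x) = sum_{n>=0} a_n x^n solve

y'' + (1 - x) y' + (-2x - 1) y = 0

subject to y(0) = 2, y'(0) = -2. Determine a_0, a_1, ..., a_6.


Ansatz: y(x) = sum_{n>=0} a_n x^n, so y'(x) = sum_{n>=1} n a_n x^(n-1) and y''(x) = sum_{n>=2} n(n-1) a_n x^(n-2).
Substitute into P(x) y'' + Q(x) y' + R(x) y = 0 with P(x) = 1, Q(x) = 1 - x, R(x) = -2x - 1, and match powers of x.
Initial conditions: a_0 = 2, a_1 = -2.
Setting the coefficient of each power of x to zero and solving order by order (substituting the coefficients already found):
  x^0: 2 a_2 + a_1 - a_0 = 0  ->  2 a_2 = -a_1 + a_0 = 4  ->  a_2 = 2
  x^1: 6 a_3 + 2 a_2 - 2 a_1 - 2 a_0 = 0  ->  6 a_3 = -2 a_2 + 2 a_1 + 2 a_0 = -4  ->  a_3 = -2/3
  x^2: 12 a_4 + 3 a_3 - 3 a_2 - 2 a_1 = 0  ->  12 a_4 = -3 a_3 + 3 a_2 + 2 a_1 = 4  ->  a_4 = 1/3
  x^3: 20 a_5 + 4 a_4 - 4 a_3 - 2 a_2 = 0  ->  20 a_5 = -4 a_4 + 4 a_3 + 2 a_2 = 0  ->  a_5 = 0
  x^4: 30 a_6 + 5 a_5 - 5 a_4 - 2 a_3 = 0  ->  30 a_6 = -5 a_5 + 5 a_4 + 2 a_3 = 1/3  ->  a_6 = 1/90
Truncated series: y(x) = 2 - 2 x + 2 x^2 - (2/3) x^3 + (1/3) x^4 + (1/90) x^6 + O(x^7).

a_0 = 2; a_1 = -2; a_2 = 2; a_3 = -2/3; a_4 = 1/3; a_5 = 0; a_6 = 1/90


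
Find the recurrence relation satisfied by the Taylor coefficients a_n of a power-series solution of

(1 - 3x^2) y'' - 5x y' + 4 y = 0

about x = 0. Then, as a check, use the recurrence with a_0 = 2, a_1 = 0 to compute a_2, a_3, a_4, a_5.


Substitute y = sum_n a_n x^n.
(1 - 3 x^2) y'' contributes (n+2)(n+1) a_{n+2} - 3 n(n-1) a_n at x^n.
-5 x y'(x) contributes -5 n a_n at x^n.
4 y(x) contributes 4 a_n at x^n.
Matching x^n: (n+2)(n+1) a_{n+2} + (-3 n(n-1) - 5 n + 4) a_n = 0.
Thus a_{n+2} = (3 n(n-1) + 5 n - 4) / ((n+1)(n+2)) * a_n.

Check with a_0 = 2, a_1 = 0 (apply the recurrence for n = 0, 1, 2, 3): a_0 = 2, a_1 = 0, a_2 = -4, a_3 = 0, a_4 = -4, a_5 = 0.

a_(n+2) = (3 n(n-1) + 5 n - 4) / ((n+1)(n+2)) * a_n; check: a_0 = 2, a_1 = 0, a_2 = -4, a_3 = 0, a_4 = -4, a_5 = 0


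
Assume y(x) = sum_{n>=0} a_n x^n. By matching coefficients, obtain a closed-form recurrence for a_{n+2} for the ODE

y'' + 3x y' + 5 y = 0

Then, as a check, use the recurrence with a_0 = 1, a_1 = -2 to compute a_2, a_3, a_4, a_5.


Substitute y = sum_n a_n x^n.
y''(x) has coefficient (n+2)(n+1) a_{n+2} at x^n;
3 x y'(x) has coefficient 3 n a_n at x^n (shift);
5 y(x) has coefficient 5 a_n at x^n.
Matching x^n: (n+2)(n+1) a_{n+2} + (3n + 5) a_n = 0.
Thus a_{n+2} = (-3n - 5) / ((n+1)(n+2)) * a_n.

Check with a_0 = 1, a_1 = -2 (apply the recurrence for n = 0, 1, 2, 3): a_0 = 1, a_1 = -2, a_2 = -5/2, a_3 = 8/3, a_4 = 55/24, a_5 = -28/15.

a_(n+2) = (-3n - 5) / ((n+1)(n+2)) * a_n; check: a_0 = 1, a_1 = -2, a_2 = -5/2, a_3 = 8/3, a_4 = 55/24, a_5 = -28/15


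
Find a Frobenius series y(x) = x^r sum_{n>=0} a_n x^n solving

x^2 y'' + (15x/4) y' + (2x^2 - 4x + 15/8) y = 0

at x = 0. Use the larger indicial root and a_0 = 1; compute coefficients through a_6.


Write in Frobenius form y'' + (p(x)/x) y' + (q(x)/x^2) y = 0:
  p(x) = 15/4,  q(x) = 2x^2 - 4x + 15/8.
Indicial equation: r(r-1) + (15/4) r + (15/8) = 0 -> roots r_1 = -5/4, r_2 = -3/2.
Take r = r_1 = -5/4. Let y(x) = x^r sum_{n>=0} a_n x^n with a_0 = 1.
Substitute y = x^r sum a_n x^n and match x^{r+n}. The recurrence is
  D(n) a_n - 4 a_{n-1} + 2 a_{n-2} = 0,  where D(n) = (r+n)(r+n-1) + (15/4)(r+n) + (15/8).
  a_n = [4 a_{n-1} - 2 a_{n-2}] / D(n).
Since the indicial polynomial factors as (r - r_1)(r - r_2), D(n) = (r_1 + n - r_1)(r_1 + n - r_2) = n(n + 1/4).
Evaluating step by step (a_0 = 1):
  n = 1: D(1) = 1(1 + 1/4) = 5/4; numerator = 4(1) = 4; a_1 = (4)/(5/4) = 16/5
  n = 2: D(2) = 2(2 + 1/4) = 9/2; numerator = 4(16/5) - 2(1) = 54/5; a_2 = (54/5)/(9/2) = 12/5
  n = 3: D(3) = 3(3 + 1/4) = 39/4; numerator = 4(12/5) - 2(16/5) = 16/5; a_3 = (16/5)/(39/4) = 64/195
  n = 4: D(4) = 4(4 + 1/4) = 17; numerator = 4(64/195) - 2(12/5) = -136/39; a_4 = (-136/39)/(17) = -8/39
  n = 5: D(5) = 5(5 + 1/4) = 105/4; numerator = 4(-8/39) - 2(64/195) = -96/65; a_5 = (-96/65)/(105/4) = -128/2275
  n = 6: D(6) = 6(6 + 1/4) = 75/2; numerator = 4(-128/2275) - 2(-8/39) = 1264/6825; a_6 = (1264/6825)/(75/2) = 2528/511875

r = -5/4; a_0 = 1; a_1 = 16/5; a_2 = 12/5; a_3 = 64/195; a_4 = -8/39; a_5 = -128/2275; a_6 = 2528/511875


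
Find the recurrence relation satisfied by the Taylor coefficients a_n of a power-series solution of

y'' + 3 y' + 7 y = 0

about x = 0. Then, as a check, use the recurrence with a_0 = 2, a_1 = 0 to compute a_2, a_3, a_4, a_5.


Substitute y = sum_n a_n x^n.
y''(x) has coefficient (n+2)(n+1) a_{n+2} at x^n;
3 y'(x) has coefficient 3 (n+1) a_{n+1} at x^n;
7 y(x) has coefficient 7 a_n at x^n.
Matching x^n: (n+2)(n+1) a_{n+2} + 3 (n+1) a_{n+1} + 7 a_n = 0.
Thus a_{n+2} = [-3 (n+1) a_{n+1} - 7 a_n] / ((n+1)(n+2)).

Check with a_0 = 2, a_1 = 0 (apply the recurrence for n = 0, 1, 2, 3): a_0 = 2, a_1 = 0, a_2 = -7, a_3 = 7, a_4 = -7/6, a_5 = -7/4.

a_(n+2) = [-3 (n+1) a_(n+1) - 7 a_n] / ((n+1)(n+2)); check: a_0 = 2, a_1 = 0, a_2 = -7, a_3 = 7, a_4 = -7/6, a_5 = -7/4


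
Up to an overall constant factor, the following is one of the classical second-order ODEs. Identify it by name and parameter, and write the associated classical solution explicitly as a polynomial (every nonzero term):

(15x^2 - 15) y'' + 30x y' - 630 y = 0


All three coefficients share the factor -15; dividing through by -15 gives  (1 - x^2) y'' - 2x y' + 42 y = 0.
This matches the Legendre equation (1 - x^2) y'' - 2x y' + n(n+1) y = 0 (note the -2x y' term) with n(n+1) = 42, so n = 6; the polynomial solution is P_6(x).
With y = sum_k a_k x^k, matching x^k gives (k+2)(k+1) a_{k+2} = [k(k+1) - n(n+1)] a_k = (k - 6)(k + 7) a_k. The right side vanishes at k = 6, so the series with the parity of 6 terminates at degree 6.
Standard normalization (P_n(1) = 1): leading coefficient (2n)!/(2^n (n!)^2) = 479001600/(64*518400) = 231/16, so a_6 = 231/16. Work downward with a_k = (k+1)(k+2) a_{k+2} / ((k - 6)(k + 7)):
  a_4 = (5)(6)(231/16) / ((4 - 6)(4 + 7)) = (3465/8)/(-22) = -315/16
  a_2 = (3)(4)(-315/16) / ((2 - 6)(2 + 7)) = (-945/4)/(-36) = 105/16
  a_0 = (1)(2)(105/16) / ((0 - 6)(0 + 7)) = (105/8)/(-42) = -5/16
Hence P_6(x) = 231 x^6/16 - 315 x^4/16 + 105 x^2/16 - 5/16.

P_6(x); series = 231 x^6/16 - 315 x^4/16 + 105 x^2/16 - 5/16


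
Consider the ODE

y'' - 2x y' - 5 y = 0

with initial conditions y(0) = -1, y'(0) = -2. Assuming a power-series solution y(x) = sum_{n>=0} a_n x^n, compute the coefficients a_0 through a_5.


Ansatz: y(x) = sum_{n>=0} a_n x^n, so y'(x) = sum_{n>=1} n a_n x^(n-1) and y''(x) = sum_{n>=2} n(n-1) a_n x^(n-2).
Substitute into P(x) y'' + Q(x) y' + R(x) y = 0 with P(x) = 1, Q(x) = -2x, R(x) = -5, and match powers of x.
Initial conditions: a_0 = -1, a_1 = -2.
Setting the coefficient of each power of x to zero and solving order by order (substituting the coefficients already found):
  x^0: 2 a_2 - 5 a_0 = 0  ->  2 a_2 = 5 a_0 = -5  ->  a_2 = -5/2
  x^1: 6 a_3 - 7 a_1 = 0  ->  6 a_3 = 7 a_1 = -14  ->  a_3 = -7/3
  x^2: 12 a_4 - 9 a_2 = 0  ->  12 a_4 = 9 a_2 = -45/2  ->  a_4 = -15/8
  x^3: 20 a_5 - 11 a_3 = 0  ->  20 a_5 = 11 a_3 = -77/3  ->  a_5 = -77/60
Truncated series: y(x) = -1 - 2 x - (5/2) x^2 - (7/3) x^3 - (15/8) x^4 - (77/60) x^5 + O(x^6).

a_0 = -1; a_1 = -2; a_2 = -5/2; a_3 = -7/3; a_4 = -15/8; a_5 = -77/60


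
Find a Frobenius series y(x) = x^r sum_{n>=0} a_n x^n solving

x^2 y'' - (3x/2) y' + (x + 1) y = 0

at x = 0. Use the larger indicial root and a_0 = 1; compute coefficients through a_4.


Write in Frobenius form y'' + (p(x)/x) y' + (q(x)/x^2) y = 0:
  p(x) = -3/2,  q(x) = x + 1.
Indicial equation: r(r-1) + (-3/2) r + (1) = 0 -> roots r_1 = 2, r_2 = 1/2.
Take r = r_1 = 2. Let y(x) = x^r sum_{n>=0} a_n x^n with a_0 = 1.
Substitute y = x^r sum a_n x^n and match x^{r+n}. The recurrence is
  D(n) a_n + 1 a_{n-1} = 0,  where D(n) = (r+n)(r+n-1) + (-3/2)(r+n) + (1).
  a_n = -1 / D(n) * a_{n-1}.
Since the indicial polynomial factors as (r - r_1)(r - r_2), D(n) = (r_1 + n - r_1)(r_1 + n - r_2) = n(n + 3/2).
Evaluating step by step (a_0 = 1):
  n = 1: D(1) = 1(1 + 3/2) = 5/2; numerator = -1(1) = -1; a_1 = (-1)/(5/2) = -2/5
  n = 2: D(2) = 2(2 + 3/2) = 7; numerator = -1(-2/5) = 2/5; a_2 = (2/5)/(7) = 2/35
  n = 3: D(3) = 3(3 + 3/2) = 27/2; numerator = -1(2/35) = -2/35; a_3 = (-2/35)/(27/2) = -4/945
  n = 4: D(4) = 4(4 + 3/2) = 22; numerator = -1(-4/945) = 4/945; a_4 = (4/945)/(22) = 2/10395

r = 2; a_0 = 1; a_1 = -2/5; a_2 = 2/35; a_3 = -4/945; a_4 = 2/10395


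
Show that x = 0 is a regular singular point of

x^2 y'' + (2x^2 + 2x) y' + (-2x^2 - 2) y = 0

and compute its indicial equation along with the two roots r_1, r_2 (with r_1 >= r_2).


Divide by x^2 to reach normal form y'' + P_1(x) y' + P_2(x) y = 0 with P_1(x) = 2 + 2/x and P_2(x) = -2 - 2/x^2.
x = 0 is a singular point because the y'-coefficient 2 + 2/x has a pole at x = 0 and the y-coefficient -2 - 2/x^2 has a pole at x = 0.
It is a regular singular point because x P_1(x) = p(x) = 2x + 2 and x^2 P_2(x) = q(x) = -2x^2 - 2 are polynomials, hence analytic at x = 0.
p(0) = 2,  q(0) = -2.
Indicial equation: r(r-1) + p(0) r + q(0) = 0, i.e. r^2 + (p(0) - 1) r + q(0) = 0, i.e. r^2 + 1 r - 2 = 0.
Discriminant: (1)^2 - 4(-2) = 9, so r = (-1 ± 3)/2.
Solving: r_1 = 1, r_2 = -2.

indicial: r^2 + 1 r - 2 = 0; roots r_1 = 1, r_2 = -2
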